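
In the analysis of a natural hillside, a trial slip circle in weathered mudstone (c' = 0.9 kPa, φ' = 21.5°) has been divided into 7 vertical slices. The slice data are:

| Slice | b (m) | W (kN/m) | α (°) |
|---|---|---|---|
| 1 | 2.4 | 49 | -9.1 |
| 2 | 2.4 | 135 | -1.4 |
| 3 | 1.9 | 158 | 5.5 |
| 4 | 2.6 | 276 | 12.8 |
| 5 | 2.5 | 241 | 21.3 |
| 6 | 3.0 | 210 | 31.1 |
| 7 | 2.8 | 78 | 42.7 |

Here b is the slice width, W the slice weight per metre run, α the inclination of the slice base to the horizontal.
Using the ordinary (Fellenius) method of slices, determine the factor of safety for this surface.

FS = 1.40

Ordinary method of slices: FS = Σ[c'·Δl_i + (W_i cosα_i)·tanφ'] / Σ W_i sinα_i, with Δl_i = b_i / cosα_i.
Slice 1: Δl = 2.4/cos(-9.1°) = 2.431 m; N'_1 = 49·cos(-9.1°) = 48.4; c'Δl = 2.19; W sinα = -7.7
Slice 2: Δl = 2.4/cos(-1.4°) = 2.401 m; N'_2 = 135·cos(-1.4°) = 135.0; c'Δl = 2.16; W sinα = -3.3
Slice 3: Δl = 1.9/cos5.5° = 1.909 m; N'_3 = 158·cos5.5° = 157.3; c'Δl = 1.72; W sinα = 15.1
Slice 4: Δl = 2.6/cos12.8° = 2.666 m; N'_4 = 276·cos12.8° = 269.1; c'Δl = 2.40; W sinα = 61.1
Slice 5: Δl = 2.5/cos21.3° = 2.683 m; N'_5 = 241·cos21.3° = 224.5; c'Δl = 2.41; W sinα = 87.5
Slice 6: Δl = 3.0/cos31.1° = 3.504 m; N'_6 = 210·cos31.1° = 179.8; c'Δl = 3.15; W sinα = 108.5
Slice 7: Δl = 2.8/cos42.7° = 3.810 m; N'_7 = 78·cos42.7° = 57.3; c'Δl = 3.43; W sinα = 52.9
Σc'Δl = 17.5 kN/m; ΣN' = 1071.4 kN/m; ΣW sinα = 314.2 kN/m
Resisting = 17.5 + 1071.4·tan21.5° = 17.5 + 422.0 = 439.5 kN/m
FS = 439.5 / 314.2 = 1.399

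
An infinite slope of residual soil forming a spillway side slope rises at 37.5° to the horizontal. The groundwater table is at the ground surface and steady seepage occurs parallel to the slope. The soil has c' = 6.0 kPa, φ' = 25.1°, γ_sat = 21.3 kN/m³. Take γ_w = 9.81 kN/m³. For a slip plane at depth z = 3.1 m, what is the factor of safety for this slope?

With seepage parallel to the slope and the water table at the surface, the effective normal stress on the slip plane uses the buoyant unit weight γ' = γ_sat − γ_w while the driving shear stress uses γ_sat:
FS = [c' + γ' z cos²β tanφ'] / [γ_sat z sinβ cosβ]
γ' = 21.3 − 9.81 = 11.49 kN/m³
Numerator = 6.0 + 11.49·3.1·cos²37.5°·tan25.1° = 6.0 + 11.49·3.1·0.6294·0.4684 = 16.502 kPa
Denominator = 21.3·3.1·sin37.5°·cos37.5° = 21.3·3.1·0.6088·0.7934 = 31.890 kPa
FS = 16.502 / 31.890 = 0.517

FS = 0.52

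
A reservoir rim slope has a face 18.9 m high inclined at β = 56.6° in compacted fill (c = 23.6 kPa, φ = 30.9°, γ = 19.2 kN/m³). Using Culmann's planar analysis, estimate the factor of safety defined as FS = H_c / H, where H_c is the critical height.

H_c = (4c/γ) · sinβ cosφ / [1 − cos(β − φ)]
    = (4·23.6/19.2) · sin56.6°·cos30.9° / [1 − cos25.7°]
    = 4.917 · 0.7164 / 0.0989 = 35.60 m
FS = H_c / H = 35.60 / 18.9 = 1.884

FS = 1.88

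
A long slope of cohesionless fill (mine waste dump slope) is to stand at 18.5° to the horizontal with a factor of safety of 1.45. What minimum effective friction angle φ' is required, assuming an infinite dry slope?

FS = tanφ'/tanβ ⇒ tanφ' = FS · tanβ = 1.45 · tan18.5° = 0.4852
φ' = arctan(0.4852) = 25.88°

φ' = 25.9°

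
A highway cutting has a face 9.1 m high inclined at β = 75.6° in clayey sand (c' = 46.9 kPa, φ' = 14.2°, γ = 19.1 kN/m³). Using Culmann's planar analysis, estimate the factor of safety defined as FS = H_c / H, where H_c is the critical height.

FS = 1.94

H_c = (4c'/γ) · sinβ cosφ' / [1 − cos(β − φ')]
    = (4·46.9/19.1) · sin75.6°·cos14.2° / [1 − cos61.4°]
    = 9.822 · 0.9390 / 0.5213 = 17.69 m
FS = H_c / H = 17.69 / 9.1 = 1.944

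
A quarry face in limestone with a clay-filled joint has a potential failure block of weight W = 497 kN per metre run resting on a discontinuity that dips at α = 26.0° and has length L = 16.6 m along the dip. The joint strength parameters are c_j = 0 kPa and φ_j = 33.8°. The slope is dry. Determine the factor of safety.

FS = 1.37

Resolving the block weight along and normal to the plane and applying the Mohr–Coulomb strength on the joint:
N' = W cosα = 497·cos26.0° = 446.7 kN/m
Driving force T = W sinα = 497·sin26.0° = 217.9 kN/m
Resisting force R = c_j·L + N'·tanφ_j = 0·16.6 + 446.7·tan33.8° = 0.0 + 299.0 = 299.0 kN/m
FS = R / T = 299.0 / 217.9 = 1.373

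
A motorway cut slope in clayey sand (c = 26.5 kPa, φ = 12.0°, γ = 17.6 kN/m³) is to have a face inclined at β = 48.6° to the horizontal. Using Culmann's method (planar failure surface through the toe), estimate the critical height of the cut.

Culmann's analysis gives the critical failure plane at α_cr = (β + φ)/2 = (48.6 + 12.0)/2 = 30.3°, and the critical height
H_c = (4c/γ) · sinβ cosφ / [1 − cos(β − φ)]
    = (4·26.5/17.6) · sin48.6°·cos12.0° / [1 − cos(36.6°)]
    = 6.023 · 0.7501·0.9781 / [1 − 0.8028]
    = 6.023 · 0.7337 / 0.1972
    = 22.41 m

H_c = 22.41 m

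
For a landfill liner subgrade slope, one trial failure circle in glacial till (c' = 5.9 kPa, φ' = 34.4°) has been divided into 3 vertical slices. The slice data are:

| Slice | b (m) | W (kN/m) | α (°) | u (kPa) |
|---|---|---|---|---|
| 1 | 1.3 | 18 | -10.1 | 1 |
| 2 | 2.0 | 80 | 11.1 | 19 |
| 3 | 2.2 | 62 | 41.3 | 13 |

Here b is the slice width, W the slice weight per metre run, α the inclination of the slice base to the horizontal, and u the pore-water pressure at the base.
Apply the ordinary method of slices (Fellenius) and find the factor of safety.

Ordinary method of slices: FS = Σ[c'·Δl_i + (W_i cosα_i − u_i·Δl_i)·tanφ'] / Σ W_i sinα_i, with Δl_i = b_i / cosα_i.
Slice 1: Δl = 1.3/cos(-10.1°) = 1.320 m; N'_1 = 18·cos(-10.1°) − 1·1.320 = 16.4; c'Δl = 7.79; W sinα = -3.2
Slice 2: Δl = 2.0/cos11.1° = 2.038 m; N'_2 = 80·cos11.1° − 19·2.038 = 39.8; c'Δl = 12.02; W sinα = 15.4
Slice 3: Δl = 2.2/cos41.3° = 2.928 m; N'_3 = 62·cos41.3° − 13·2.928 = 8.5; c'Δl = 17.28; W sinα = 40.9
Σc'Δl = 37.1 kN/m; ΣN' = 64.7 kN/m; ΣW sinα = 53.2 kN/m
Resisting = 37.1 + 64.7·tan34.4° = 37.1 + 44.3 = 81.4 kN/m
FS = 81.4 / 53.2 = 1.531

FS = 1.53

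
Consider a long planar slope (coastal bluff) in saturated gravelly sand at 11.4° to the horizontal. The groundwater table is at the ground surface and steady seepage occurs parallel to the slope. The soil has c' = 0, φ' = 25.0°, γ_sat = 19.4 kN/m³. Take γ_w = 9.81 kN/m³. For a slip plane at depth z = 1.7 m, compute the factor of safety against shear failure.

FS = 1.14

With seepage parallel to the slope and the water table at the surface, the effective normal stress on the slip plane uses the buoyant unit weight γ' = γ_sat − γ_w while the driving shear stress uses γ_sat:
FS = [c' + γ' z cos²β tanφ'] / [γ_sat z sinβ cosβ]
(For c' = 0 this reduces to FS = (γ'/γ_sat)·tanφ'/tanβ.)
γ' = 19.4 − 9.81 = 9.59 kN/m³
Numerator = 0.0 + 9.59·1.7·cos²11.4°·tan25.0° = 0.0 + 9.59·1.7·0.9609·0.4663 = 7.305 kPa
Denominator = 19.4·1.7·sin11.4°·cos11.4° = 19.4·1.7·0.1977·0.9803 = 6.390 kPa
FS = 7.305 / 6.390 = 1.143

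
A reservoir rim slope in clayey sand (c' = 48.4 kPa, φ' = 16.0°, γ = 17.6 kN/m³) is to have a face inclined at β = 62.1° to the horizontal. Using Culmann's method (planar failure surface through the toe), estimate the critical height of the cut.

Culmann's analysis gives the critical failure plane at α_cr = (β + φ')/2 = (62.1 + 16.0)/2 = 39.0°, and the critical height
H_c = (4c'/γ) · sinβ cosφ' / [1 − cos(β − φ')]
    = (4·48.4/17.6) · sin62.1°·cos16.0° / [1 − cos(46.1°)]
    = 11.000 · 0.8838·0.9613 / [1 − 0.6934]
    = 11.000 · 0.8495 / 0.3066
    = 30.48 m

H_c = 30.48 m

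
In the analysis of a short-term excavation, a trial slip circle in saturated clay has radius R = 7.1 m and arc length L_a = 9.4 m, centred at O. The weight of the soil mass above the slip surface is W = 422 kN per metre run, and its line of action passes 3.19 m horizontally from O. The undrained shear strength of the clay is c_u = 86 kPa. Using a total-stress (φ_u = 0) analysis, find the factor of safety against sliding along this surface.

FS = 4.26

Taking moments about the centre O, the resisting moment is provided by the undrained shear strength acting along the arc:
M_R = c_u·L_a·R = 86·9.40·7.1 = 5739.6 kN·m/m
M_D = W·d = 422·3.19 = 1346.2 kN·m/m
FS = M_R / M_D = 5739.6 / 1346.2 = 4.264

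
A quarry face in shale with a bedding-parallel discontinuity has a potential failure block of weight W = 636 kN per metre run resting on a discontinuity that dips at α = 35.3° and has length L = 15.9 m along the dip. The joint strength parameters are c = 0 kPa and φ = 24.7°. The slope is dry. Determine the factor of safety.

Resolving the block weight along and normal to the plane and applying the Mohr–Coulomb strength on the joint:
N' = W cosα = 636·cos35.3° = 519.1 kN/m
Driving force T = W sinα = 636·sin35.3° = 367.5 kN/m
Resisting force R = c·L + N'·tanφ = 0·15.9 + 519.1·tan24.7° = 0.0 + 238.7 = 238.7 kN/m
FS = R / T = 238.7 / 367.5 = 0.650

FS = 0.65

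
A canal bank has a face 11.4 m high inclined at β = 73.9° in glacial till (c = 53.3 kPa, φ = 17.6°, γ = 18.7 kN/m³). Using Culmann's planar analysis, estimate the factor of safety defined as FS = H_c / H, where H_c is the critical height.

FS = 2.06

H_c = (4c/γ) · sinβ cosφ / [1 − cos(β − φ)]
    = (4·53.3/18.7) · sin73.9°·cos17.6° / [1 − cos56.3°]
    = 11.401 · 0.9158 / 0.4452 = 23.46 m
FS = H_c / H = 23.46 / 11.4 = 2.057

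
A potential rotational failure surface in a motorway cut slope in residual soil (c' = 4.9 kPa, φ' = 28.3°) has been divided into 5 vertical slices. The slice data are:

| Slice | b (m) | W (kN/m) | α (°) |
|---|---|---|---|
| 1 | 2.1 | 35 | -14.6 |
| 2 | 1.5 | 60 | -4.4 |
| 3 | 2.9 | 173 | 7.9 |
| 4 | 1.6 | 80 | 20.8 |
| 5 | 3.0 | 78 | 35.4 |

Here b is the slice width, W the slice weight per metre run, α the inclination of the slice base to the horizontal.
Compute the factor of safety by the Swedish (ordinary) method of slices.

Ordinary method of slices: FS = Σ[c'·Δl_i + (W_i cosα_i)·tanφ'] / Σ W_i sinα_i, with Δl_i = b_i / cosα_i.
Slice 1: Δl = 2.1/cos(-14.6°) = 2.170 m; N'_1 = 35·cos(-14.6°) = 33.9; c'Δl = 10.63; W sinα = -8.8
Slice 2: Δl = 1.5/cos(-4.4°) = 1.504 m; N'_2 = 60·cos(-4.4°) = 59.8; c'Δl = 7.37; W sinα = -4.6
Slice 3: Δl = 2.9/cos7.9° = 2.928 m; N'_3 = 173·cos7.9° = 171.4; c'Δl = 14.35; W sinα = 23.8
Slice 4: Δl = 1.6/cos20.8° = 1.712 m; N'_4 = 80·cos20.8° = 74.8; c'Δl = 8.39; W sinα = 28.4
Slice 5: Δl = 3.0/cos35.4° = 3.680 m; N'_5 = 78·cos35.4° = 63.6; c'Δl = 18.03; W sinα = 45.2
Σc'Δl = 58.8 kN/m; ΣN' = 403.4 kN/m; ΣW sinα = 83.9 kN/m
Resisting = 58.8 + 403.4·tan28.3° = 58.8 + 217.2 = 276.0 kN/m
FS = 276.0 / 83.9 = 3.288

FS = 3.29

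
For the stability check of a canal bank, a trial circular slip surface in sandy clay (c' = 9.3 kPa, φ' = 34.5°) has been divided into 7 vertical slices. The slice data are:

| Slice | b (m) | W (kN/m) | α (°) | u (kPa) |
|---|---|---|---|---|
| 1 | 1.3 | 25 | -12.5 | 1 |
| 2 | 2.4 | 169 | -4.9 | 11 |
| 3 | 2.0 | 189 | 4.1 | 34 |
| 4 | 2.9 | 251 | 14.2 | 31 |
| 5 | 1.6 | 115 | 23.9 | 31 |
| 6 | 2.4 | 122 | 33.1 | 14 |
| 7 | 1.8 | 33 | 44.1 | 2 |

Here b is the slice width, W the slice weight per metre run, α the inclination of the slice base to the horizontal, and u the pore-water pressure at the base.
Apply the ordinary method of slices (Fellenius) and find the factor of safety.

Ordinary method of slices: FS = Σ[c'·Δl_i + (W_i cosα_i − u_i·Δl_i)·tanφ'] / Σ W_i sinα_i, with Δl_i = b_i / cosα_i.
Slice 1: Δl = 1.3/cos(-12.5°) = 1.332 m; N'_1 = 25·cos(-12.5°) − 1·1.332 = 23.1; c'Δl = 12.38; W sinα = -5.4
Slice 2: Δl = 2.4/cos(-4.9°) = 2.409 m; N'_2 = 169·cos(-4.9°) − 11·2.409 = 141.9; c'Δl = 22.40; W sinα = -14.4
Slice 3: Δl = 2.0/cos4.1° = 2.005 m; N'_3 = 189·cos4.1° − 34·2.005 = 120.3; c'Δl = 18.65; W sinα = 13.5
Slice 4: Δl = 2.9/cos14.2° = 2.991 m; N'_4 = 251·cos14.2° − 31·2.991 = 150.6; c'Δl = 27.82; W sinα = 61.6
Slice 5: Δl = 1.6/cos23.9° = 1.750 m; N'_5 = 115·cos23.9° − 31·1.750 = 50.9; c'Δl = 16.28; W sinα = 46.6
Slice 6: Δl = 2.4/cos33.1° = 2.865 m; N'_6 = 122·cos33.1° − 14·2.865 = 62.1; c'Δl = 26.64; W sinα = 66.6
Slice 7: Δl = 1.8/cos44.1° = 2.507 m; N'_7 = 33·cos44.1° − 2·2.507 = 18.7; c'Δl = 23.31; W sinα = 23.0
Σc'Δl = 147.5 kN/m; ΣN' = 567.6 kN/m; ΣW sinα = 191.4 kN/m
Resisting = 147.5 + 567.6·tan34.5° = 147.5 + 390.1 = 537.6 kN/m
FS = 537.6 / 191.4 = 2.808

FS = 2.81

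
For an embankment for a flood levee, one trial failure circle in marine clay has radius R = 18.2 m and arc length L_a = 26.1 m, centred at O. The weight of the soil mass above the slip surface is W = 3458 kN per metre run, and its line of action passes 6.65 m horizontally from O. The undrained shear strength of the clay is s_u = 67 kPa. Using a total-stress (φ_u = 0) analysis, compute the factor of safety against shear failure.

FS = 1.38

Taking moments about the centre O, the resisting moment is provided by the undrained shear strength acting along the arc:
M_R = s_u·L_a·R = 67·26.10·18.2 = 31826.3 kN·m/m
M_D = W·d = 3458·6.65 = 22995.7 kN·m/m
FS = M_R / M_D = 31826.3 / 22995.7 = 1.384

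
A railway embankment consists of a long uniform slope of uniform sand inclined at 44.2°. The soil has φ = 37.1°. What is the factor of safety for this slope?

FS = 0.78

For a dry cohesionless infinite slope the factor of safety is FS = tanφ / tanβ.
FS = tan37.1° / tan44.2° = 0.7563 / 0.9725 = 0.778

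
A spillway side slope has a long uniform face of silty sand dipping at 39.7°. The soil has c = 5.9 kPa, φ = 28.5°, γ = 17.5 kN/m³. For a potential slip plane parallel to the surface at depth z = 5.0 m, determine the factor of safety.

FS = 0.79

For an infinite slope with a slip plane parallel to the surface (no pore pressure): FS = [c + γz cos²β tanφ] / [γz sinβ cosβ].
γz = 17.5·5.0 = 87.50 kN/m²
Numerator = 5.9 + 87.50·cos²39.7°·tan28.5° = 5.9 + 87.50·0.5920·0.5430 = 34.024 kPa
Denominator = 87.50·sin39.7°·cos39.7° = 87.50·0.6388·0.7694 = 43.003 kPa
FS = 34.024 / 43.003 = 0.791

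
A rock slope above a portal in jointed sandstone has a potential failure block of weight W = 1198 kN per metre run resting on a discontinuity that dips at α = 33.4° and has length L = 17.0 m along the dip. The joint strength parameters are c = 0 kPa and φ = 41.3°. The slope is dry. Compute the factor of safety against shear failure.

Resolving the block weight along and normal to the plane and applying the Mohr–Coulomb strength on the joint:
N' = W cosα = 1198·cos33.4° = 1000.1 kN/m
Driving force T = W sinα = 1198·sin33.4° = 659.5 kN/m
Resisting force R = c·L + N'·tanφ = 0·17.0 + 1000.1·tan41.3° = 0.0 + 878.7 = 878.7 kN/m
FS = R / T = 878.7 / 659.5 = 1.332

FS = 1.33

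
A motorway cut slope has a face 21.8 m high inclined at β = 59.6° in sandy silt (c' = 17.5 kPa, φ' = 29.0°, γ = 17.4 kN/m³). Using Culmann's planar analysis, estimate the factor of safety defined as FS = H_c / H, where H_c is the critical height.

FS = 1.00

H_c = (4c'/γ) · sinβ cosφ' / [1 − cos(β − φ')]
    = (4·17.5/17.4) · sin59.6°·cos29.0° / [1 − cos30.6°]
    = 4.023 · 0.7544 / 0.1393 = 21.79 m
FS = H_c / H = 21.79 / 21.8 = 1.000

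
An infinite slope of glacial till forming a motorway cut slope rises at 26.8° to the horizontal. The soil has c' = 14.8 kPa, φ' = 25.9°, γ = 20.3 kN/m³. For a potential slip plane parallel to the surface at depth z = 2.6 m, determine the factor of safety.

FS = 1.66

For an infinite slope with a slip plane parallel to the surface (no pore pressure): FS = [c' + γz cos²β tanφ'] / [γz sinβ cosβ].
γz = 20.3·2.6 = 52.78 kN/m²
Numerator = 14.8 + 52.78·cos²26.8°·tan25.9° = 14.8 + 52.78·0.7967·0.4856 = 35.219 kPa
Denominator = 52.78·sin26.8°·cos26.8° = 52.78·0.4509·0.8926 = 21.241 kPa
FS = 35.219 / 21.241 = 1.658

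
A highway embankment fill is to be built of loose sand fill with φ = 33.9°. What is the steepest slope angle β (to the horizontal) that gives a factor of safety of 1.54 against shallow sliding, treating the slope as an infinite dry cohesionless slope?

β = 23.6°

For an infinite dry cohesionless slope FS = tanφ/tanβ, so tanβ = tanφ / FS.
tanβ = tan33.9° / 1.54 = 0.6720 / 1.54 = 0.4363
β = arctan(0.4363) = 23.57°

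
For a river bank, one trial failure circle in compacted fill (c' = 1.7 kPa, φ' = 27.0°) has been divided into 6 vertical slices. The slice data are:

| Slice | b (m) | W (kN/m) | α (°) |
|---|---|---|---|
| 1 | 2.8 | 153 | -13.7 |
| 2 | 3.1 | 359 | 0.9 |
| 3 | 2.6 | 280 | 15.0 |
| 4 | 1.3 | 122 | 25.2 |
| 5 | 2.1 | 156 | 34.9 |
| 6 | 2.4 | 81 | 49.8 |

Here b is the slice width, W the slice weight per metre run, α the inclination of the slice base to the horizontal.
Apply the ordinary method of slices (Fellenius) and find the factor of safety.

Ordinary method of slices: FS = Σ[c'·Δl_i + (W_i cosα_i)·tanφ'] / Σ W_i sinα_i, with Δl_i = b_i / cosα_i.
Slice 1: Δl = 2.8/cos(-13.7°) = 2.882 m; N'_1 = 153·cos(-13.7°) = 148.6; c'Δl = 4.90; W sinα = -36.2
Slice 2: Δl = 3.1/cos0.9° = 3.100 m; N'_2 = 359·cos0.9° = 359.0; c'Δl = 5.27; W sinα = 5.6
Slice 3: Δl = 2.6/cos15.0° = 2.692 m; N'_3 = 280·cos15.0° = 270.5; c'Δl = 4.58; W sinα = 72.5
Slice 4: Δl = 1.3/cos25.2° = 1.437 m; N'_4 = 122·cos25.2° = 110.4; c'Δl = 2.44; W sinα = 51.9
Slice 5: Δl = 2.1/cos34.9° = 2.561 m; N'_5 = 156·cos34.9° = 127.9; c'Δl = 4.35; W sinα = 89.3
Slice 6: Δl = 2.4/cos49.8° = 3.718 m; N'_6 = 81·cos49.8° = 52.3; c'Δl = 6.32; W sinα = 61.9
Σc'Δl = 27.9 kN/m; ΣN' = 1068.7 kN/m; ΣW sinα = 244.9 kN/m
Resisting = 27.9 + 1068.7·tan27.0° = 27.9 + 544.5 = 572.4 kN/m
FS = 572.4 / 244.9 = 2.337

FS = 2.34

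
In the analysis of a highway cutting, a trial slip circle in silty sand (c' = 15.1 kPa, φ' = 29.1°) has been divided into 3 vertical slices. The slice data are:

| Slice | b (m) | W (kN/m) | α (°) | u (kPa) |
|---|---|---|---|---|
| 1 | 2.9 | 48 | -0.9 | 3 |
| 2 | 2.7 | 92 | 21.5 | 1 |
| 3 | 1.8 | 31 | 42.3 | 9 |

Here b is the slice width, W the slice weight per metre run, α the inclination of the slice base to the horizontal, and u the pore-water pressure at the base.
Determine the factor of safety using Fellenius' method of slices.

FS = 3.58

Ordinary method of slices: FS = Σ[c'·Δl_i + (W_i cosα_i − u_i·Δl_i)·tanφ'] / Σ W_i sinα_i, with Δl_i = b_i / cosα_i.
Slice 1: Δl = 2.9/cos(-0.9°) = 2.900 m; N'_1 = 48·cos(-0.9°) − 3·2.900 = 39.3; c'Δl = 43.80; W sinα = -0.8
Slice 2: Δl = 2.7/cos21.5° = 2.902 m; N'_2 = 92·cos21.5° − 1·2.902 = 82.7; c'Δl = 43.82; W sinα = 33.7
Slice 3: Δl = 1.8/cos42.3° = 2.434 m; N'_3 = 31·cos42.3° − 9·2.434 = 1.0; c'Δl = 36.75; W sinα = 20.9
Σc'Δl = 124.4 kN/m; ΣN' = 123.0 kN/m; ΣW sinα = 53.8 kN/m
Resisting = 124.4 + 123.0·tan29.1° = 124.4 + 68.5 = 192.8 kN/m
FS = 192.8 / 53.8 = 3.582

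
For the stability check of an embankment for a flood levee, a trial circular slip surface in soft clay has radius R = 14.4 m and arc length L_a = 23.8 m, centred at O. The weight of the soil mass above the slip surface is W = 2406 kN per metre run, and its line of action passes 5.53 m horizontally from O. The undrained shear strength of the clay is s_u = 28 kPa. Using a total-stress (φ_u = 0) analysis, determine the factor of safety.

FS = 0.72

Taking moments about the centre O, the resisting moment is provided by the undrained shear strength acting along the arc:
M_R = s_u·L_a·R = 28·23.80·14.4 = 9596.2 kN·m/m
M_D = W·d = 2406·5.53 = 13305.2 kN·m/m
FS = M_R / M_D = 9596.2 / 13305.2 = 0.721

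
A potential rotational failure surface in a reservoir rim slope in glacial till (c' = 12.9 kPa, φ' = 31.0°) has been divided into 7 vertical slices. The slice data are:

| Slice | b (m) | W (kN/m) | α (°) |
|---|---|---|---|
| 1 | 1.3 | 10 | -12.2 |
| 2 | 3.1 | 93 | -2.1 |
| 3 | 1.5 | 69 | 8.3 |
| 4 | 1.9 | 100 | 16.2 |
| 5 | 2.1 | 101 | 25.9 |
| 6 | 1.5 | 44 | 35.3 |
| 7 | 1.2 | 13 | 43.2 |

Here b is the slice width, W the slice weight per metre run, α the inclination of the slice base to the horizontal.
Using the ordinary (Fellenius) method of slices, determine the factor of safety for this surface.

FS = 3.79

Ordinary method of slices: FS = Σ[c'·Δl_i + (W_i cosα_i)·tanφ'] / Σ W_i sinα_i, with Δl_i = b_i / cosα_i.
Slice 1: Δl = 1.3/cos(-12.2°) = 1.330 m; N'_1 = 10·cos(-12.2°) = 9.8; c'Δl = 17.16; W sinα = -2.1
Slice 2: Δl = 3.1/cos(-2.1°) = 3.102 m; N'_2 = 93·cos(-2.1°) = 92.9; c'Δl = 40.02; W sinα = -3.4
Slice 3: Δl = 1.5/cos8.3° = 1.516 m; N'_3 = 69·cos8.3° = 68.3; c'Δl = 19.55; W sinα = 10.0
Slice 4: Δl = 1.9/cos16.2° = 1.979 m; N'_4 = 100·cos16.2° = 96.0; c'Δl = 25.52; W sinα = 27.9
Slice 5: Δl = 2.1/cos25.9° = 2.334 m; N'_5 = 101·cos25.9° = 90.9; c'Δl = 30.11; W sinα = 44.1
Slice 6: Δl = 1.5/cos35.3° = 1.838 m; N'_6 = 44·cos35.3° = 35.9; c'Δl = 23.71; W sinα = 25.4
Slice 7: Δl = 1.2/cos43.2° = 1.646 m; N'_7 = 13·cos43.2° = 9.5; c'Δl = 21.24; W sinα = 8.9
Σc'Δl = 177.3 kN/m; ΣN' = 403.3 kN/m; ΣW sinα = 110.8 kN/m
Resisting = 177.3 + 403.3·tan31.0° = 177.3 + 242.3 = 419.6 kN/m
FS = 419.6 / 110.8 = 3.788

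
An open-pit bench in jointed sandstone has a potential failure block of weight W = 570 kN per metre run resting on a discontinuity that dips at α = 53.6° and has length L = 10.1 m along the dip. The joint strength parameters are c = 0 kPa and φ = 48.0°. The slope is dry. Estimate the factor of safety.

FS = 0.82

Resolving the block weight along and normal to the plane and applying the Mohr–Coulomb strength on the joint:
N' = W cosα = 570·cos53.6° = 338.2 kN/m
Driving force T = W sinα = 570·sin53.6° = 458.8 kN/m
Resisting force R = c·L + N'·tanφ = 0·10.1 + 338.2·tan48.0° = 0.0 + 375.7 = 375.7 kN/m
FS = R / T = 375.7 / 458.8 = 0.819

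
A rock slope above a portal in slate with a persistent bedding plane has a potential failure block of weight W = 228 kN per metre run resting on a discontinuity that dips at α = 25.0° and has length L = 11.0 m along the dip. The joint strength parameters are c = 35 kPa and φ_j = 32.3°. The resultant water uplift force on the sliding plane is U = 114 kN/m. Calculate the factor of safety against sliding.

Resolving the block weight along and normal to the plane and applying the Mohr–Coulomb strength on the joint:
N' = W cosα − U = 228·cos25.0° − 114 = 92.6 kN/m
Driving force T = W sinα = 228·sin25.0° = 96.4 kN/m
Resisting force R = c·L + N'·tanφ_j = 35·11.0 + 92.6·tan32.3° = 385.0 + 58.6 = 443.6 kN/m
FS = R / T = 443.6 / 96.4 = 4.603

FS = 4.60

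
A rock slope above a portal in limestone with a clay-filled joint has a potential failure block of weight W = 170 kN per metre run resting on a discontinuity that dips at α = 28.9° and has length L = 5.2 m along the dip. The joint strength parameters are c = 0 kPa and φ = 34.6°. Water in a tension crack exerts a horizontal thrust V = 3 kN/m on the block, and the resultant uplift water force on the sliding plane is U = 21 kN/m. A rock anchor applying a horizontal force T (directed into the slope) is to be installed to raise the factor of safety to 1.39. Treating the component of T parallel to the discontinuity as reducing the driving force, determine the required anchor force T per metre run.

T = 20 kN/m

Resolving forces along and normal to the sliding plane, with the horizontal anchor force T adding T·sinα to the effective normal force and T·cosα acting up the plane against the driving force:
FS = [cL + (W cosα − U − V sinα + T sinα) tanφ] / [W sinα + V cosα − T cosα]
Without the anchor: N' = 126.4 kN/m, driving T_d = 84.8 kN/m, resisting R = 0·5.2 + 126.4·tan34.6° = 87.2 kN/m, FS = 1.03.
Setting FS = 1.39 and solving for T:
1.39·(84.8 − T cos28.9°) = 87.2 + T sin28.9°·tan34.6°
T·(sin28.9°·tan34.6° + 1.39·cos28.9°) = 1.39·84.8 − 87.2
T·(0.4833·0.6899 + 1.39·0.8755) = 117.9 − 87.2 = 30.7
T·1.5503 = 30.7
T = 19.8 kN/m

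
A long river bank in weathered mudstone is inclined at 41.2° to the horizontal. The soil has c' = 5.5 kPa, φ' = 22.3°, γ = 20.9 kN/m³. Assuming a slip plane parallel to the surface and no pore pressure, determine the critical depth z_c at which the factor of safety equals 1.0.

z_c = 1.00 m

Setting FS = 1.00 in FS = [c' + γz cos²β tanφ'] / [γz sinβ cosβ] and solving for z:
z = c' / [γ cosβ (FS·sinβ − cosβ·tanφ')]
  = 5.5 / [20.9·cos41.2°·(1.00·sin41.2° − cos41.2°·tan22.3°)]
  = 5.5 / [20.9·0.7524·(1.00·0.6587 − 0.7524·0.4101)]
  = 5.5 / 5.5055 = 0.999 m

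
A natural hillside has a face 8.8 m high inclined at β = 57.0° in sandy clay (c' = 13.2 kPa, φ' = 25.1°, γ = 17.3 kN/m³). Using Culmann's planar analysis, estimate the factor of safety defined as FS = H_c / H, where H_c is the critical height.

H_c = (4c'/γ) · sinβ cosφ' / [1 − cos(β − φ')]
    = (4·13.2/17.3) · sin57.0°·cos25.1° / [1 − cos31.9°]
    = 3.052 · 0.7595 / 0.1510 = 15.35 m
FS = H_c / H = 15.35 / 8.8 = 1.744

FS = 1.74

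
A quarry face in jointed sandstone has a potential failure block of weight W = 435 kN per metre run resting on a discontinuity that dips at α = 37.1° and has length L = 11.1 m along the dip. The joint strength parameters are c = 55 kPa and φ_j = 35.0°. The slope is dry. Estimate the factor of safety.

Resolving the block weight along and normal to the plane and applying the Mohr–Coulomb strength on the joint:
N' = W cosα = 435·cos37.1° = 346.9 kN/m
Driving force T = W sinα = 435·sin37.1° = 262.4 kN/m
Resisting force R = c·L + N'·tanφ_j = 55·11.1 + 346.9·tan35.0° = 610.5 + 242.9 = 853.4 kN/m
FS = R / T = 853.4 / 262.4 = 3.252

FS = 3.25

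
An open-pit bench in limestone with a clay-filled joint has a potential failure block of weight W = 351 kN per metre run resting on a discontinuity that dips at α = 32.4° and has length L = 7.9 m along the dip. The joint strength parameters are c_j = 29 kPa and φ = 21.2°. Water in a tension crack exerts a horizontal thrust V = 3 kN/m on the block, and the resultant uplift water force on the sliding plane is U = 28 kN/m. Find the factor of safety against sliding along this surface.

FS = 1.74

Resolving the block weight along and normal to the plane and applying the Mohr–Coulomb strength on the joint:
N' = W cosα − U − V sinα = 351·cos32.4° − 28 − 3·sin32.4° = 266.8 kN/m
Driving force T = W sinα + V cosα = 351·sin32.4° + 3·cos32.4° = 190.6 kN/m
Resisting force R = c_j·L + N'·tanφ = 29·7.9 + 266.8·tan21.2° = 229.1 + 103.5 = 332.6 kN/m
FS = R / T = 332.6 / 190.6 = 1.745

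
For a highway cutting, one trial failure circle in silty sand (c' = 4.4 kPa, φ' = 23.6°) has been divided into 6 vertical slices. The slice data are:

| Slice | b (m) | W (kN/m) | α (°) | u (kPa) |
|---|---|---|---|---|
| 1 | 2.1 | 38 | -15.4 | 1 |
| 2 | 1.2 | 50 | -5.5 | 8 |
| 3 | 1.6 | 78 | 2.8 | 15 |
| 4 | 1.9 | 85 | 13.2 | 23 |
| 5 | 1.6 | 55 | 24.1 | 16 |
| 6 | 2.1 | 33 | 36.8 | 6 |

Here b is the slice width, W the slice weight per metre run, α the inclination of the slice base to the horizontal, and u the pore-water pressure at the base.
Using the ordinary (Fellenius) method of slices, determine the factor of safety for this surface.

FS = 2.71

Ordinary method of slices: FS = Σ[c'·Δl_i + (W_i cosα_i − u_i·Δl_i)·tanφ'] / Σ W_i sinα_i, with Δl_i = b_i / cosα_i.
Slice 1: Δl = 2.1/cos(-15.4°) = 2.178 m; N'_1 = 38·cos(-15.4°) − 1·2.178 = 34.5; c'Δl = 9.58; W sinα = -10.1
Slice 2: Δl = 1.2/cos(-5.5°) = 1.206 m; N'_2 = 50·cos(-5.5°) − 8·1.206 = 40.1; c'Δl = 5.30; W sinα = -4.8
Slice 3: Δl = 1.6/cos2.8° = 1.602 m; N'_3 = 78·cos2.8° − 15·1.602 = 53.9; c'Δl = 7.05; W sinα = 3.8
Slice 4: Δl = 1.9/cos13.2° = 1.952 m; N'_4 = 85·cos13.2° − 23·1.952 = 37.9; c'Δl = 8.59; W sinα = 19.4
Slice 5: Δl = 1.6/cos24.1° = 1.753 m; N'_5 = 55·cos24.1° − 16·1.753 = 22.2; c'Δl = 7.71; W sinα = 22.5
Slice 6: Δl = 2.1/cos36.8° = 2.623 m; N'_6 = 33·cos36.8° − 6·2.623 = 10.7; c'Δl = 11.54; W sinα = 19.8
Σc'Δl = 49.8 kN/m; ΣN' = 199.2 kN/m; ΣW sinα = 50.6 kN/m
Resisting = 49.8 + 199.2·tan23.6° = 49.8 + 87.0 = 136.8 kN/m
FS = 136.8 / 50.6 = 2.705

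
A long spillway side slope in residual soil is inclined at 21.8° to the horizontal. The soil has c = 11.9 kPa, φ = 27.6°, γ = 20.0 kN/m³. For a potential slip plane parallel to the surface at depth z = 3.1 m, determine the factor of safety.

FS = 1.86

For an infinite slope with a slip plane parallel to the surface (no pore pressure): FS = [c + γz cos²β tanφ] / [γz sinβ cosβ].
γz = 20.0·3.1 = 62.00 kN/m²
Numerator = 11.9 + 62.00·cos²21.8°·tan27.6° = 11.9 + 62.00·0.8621·0.5228 = 39.843 kPa
Denominator = 62.00·sin21.8°·cos21.8° = 62.00·0.3714·0.9285 = 21.378 kPa
FS = 39.843 / 21.378 = 1.864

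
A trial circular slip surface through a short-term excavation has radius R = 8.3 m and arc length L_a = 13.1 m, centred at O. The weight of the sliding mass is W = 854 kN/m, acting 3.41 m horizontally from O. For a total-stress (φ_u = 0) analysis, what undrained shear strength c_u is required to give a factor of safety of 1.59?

c_u = 42.6 kPa

FS = c_u·L_a·R / (W·d), so c_u = FS·W·d / (L_a·R).
c_u = 1.59·854·3.41 / (13.10·8.3) = 4630.3 / 108.73 = 42.59 kPa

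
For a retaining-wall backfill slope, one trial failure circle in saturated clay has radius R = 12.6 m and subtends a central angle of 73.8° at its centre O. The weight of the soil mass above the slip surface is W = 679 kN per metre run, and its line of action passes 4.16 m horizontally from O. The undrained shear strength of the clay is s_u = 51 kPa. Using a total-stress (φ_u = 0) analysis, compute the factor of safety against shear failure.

FS = 3.69

Taking moments about the centre O, the resisting moment is provided by the undrained shear strength acting along the arc:
Arc length L_a = R·θ = 12.6·(73.8°·π/180) = 12.6·1.2881 = 16.23 m
M_R = s_u·L_a·R = 51·16.23·12.6 = 10429.1 kN·m/m
M_D = W·d = 679·4.16 = 2824.6 kN·m/m
FS = M_R / M_D = 10429.1 / 2824.6 = 3.692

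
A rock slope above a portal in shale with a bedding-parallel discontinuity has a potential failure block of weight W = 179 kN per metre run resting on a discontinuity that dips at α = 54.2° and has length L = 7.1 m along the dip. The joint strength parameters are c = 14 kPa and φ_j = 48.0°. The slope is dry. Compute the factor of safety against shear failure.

Resolving the block weight along and normal to the plane and applying the Mohr–Coulomb strength on the joint:
N' = W cosα = 179·cos54.2° = 104.7 kN/m
Driving force T = W sinα = 179·sin54.2° = 145.2 kN/m
Resisting force R = c·L + N'·tanφ_j = 14·7.1 + 104.7·tan48.0° = 99.4 + 116.3 = 215.7 kN/m
FS = R / T = 215.7 / 145.2 = 1.486

FS = 1.49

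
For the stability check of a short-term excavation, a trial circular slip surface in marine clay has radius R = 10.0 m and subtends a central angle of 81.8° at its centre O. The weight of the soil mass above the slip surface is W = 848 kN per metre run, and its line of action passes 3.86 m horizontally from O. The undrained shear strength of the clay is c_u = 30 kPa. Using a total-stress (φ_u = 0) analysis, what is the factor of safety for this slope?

FS = 1.31

Taking moments about the centre O, the resisting moment is provided by the undrained shear strength acting along the arc:
Arc length L_a = R·θ = 10.0·(81.8°·π/180) = 10.0·1.4277 = 14.28 m
M_R = c_u·L_a·R = 30·14.28·10.0 = 4283.0 kN·m/m
M_D = W·d = 848·3.86 = 3273.3 kN·m/m
FS = M_R / M_D = 4283.0 / 3273.3 = 1.308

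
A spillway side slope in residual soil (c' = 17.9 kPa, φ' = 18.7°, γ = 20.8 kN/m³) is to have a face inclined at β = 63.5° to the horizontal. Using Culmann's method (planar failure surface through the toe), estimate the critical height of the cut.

H_c = 10.05 m

Culmann's analysis gives the critical failure plane at α_cr = (β + φ')/2 = (63.5 + 18.7)/2 = 41.1°, and the critical height
H_c = (4c'/γ) · sinβ cosφ' / [1 − cos(β − φ')]
    = (4·17.9/20.8) · sin63.5°·cos18.7° / [1 − cos(44.8°)]
    = 3.442 · 0.8949·0.9472 / [1 − 0.7096]
    = 3.442 · 0.8477 / 0.2904
    = 10.05 m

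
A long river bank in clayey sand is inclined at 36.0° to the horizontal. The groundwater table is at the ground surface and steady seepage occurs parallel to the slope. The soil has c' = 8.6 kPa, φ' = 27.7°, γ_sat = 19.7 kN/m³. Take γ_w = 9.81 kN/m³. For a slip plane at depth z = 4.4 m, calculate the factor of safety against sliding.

FS = 0.57

With seepage parallel to the slope and the water table at the surface, the effective normal stress on the slip plane uses the buoyant unit weight γ' = γ_sat − γ_w while the driving shear stress uses γ_sat:
FS = [c' + γ' z cos²β tanφ'] / [γ_sat z sinβ cosβ]
γ' = 19.7 − 9.81 = 9.89 kN/m³
Numerator = 8.6 + 9.89·4.4·cos²36.0°·tan27.7° = 8.6 + 9.89·4.4·0.6545·0.5250 = 23.553 kPa
Denominator = 19.7·4.4·sin36.0°·cos36.0° = 19.7·4.4·0.5878·0.8090 = 41.219 kPa
FS = 23.553 / 41.219 = 0.571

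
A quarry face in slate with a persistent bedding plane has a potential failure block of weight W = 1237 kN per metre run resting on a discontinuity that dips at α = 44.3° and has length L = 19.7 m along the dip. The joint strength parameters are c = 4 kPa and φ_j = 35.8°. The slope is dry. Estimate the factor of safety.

FS = 0.83

Resolving the block weight along and normal to the plane and applying the Mohr–Coulomb strength on the joint:
N' = W cosα = 1237·cos44.3° = 885.3 kN/m
Driving force T = W sinα = 1237·sin44.3° = 863.9 kN/m
Resisting force R = c·L + N'·tanφ_j = 4·19.7 + 885.3·tan35.8° = 78.8 + 638.5 = 717.3 kN/m
FS = R / T = 717.3 / 863.9 = 0.830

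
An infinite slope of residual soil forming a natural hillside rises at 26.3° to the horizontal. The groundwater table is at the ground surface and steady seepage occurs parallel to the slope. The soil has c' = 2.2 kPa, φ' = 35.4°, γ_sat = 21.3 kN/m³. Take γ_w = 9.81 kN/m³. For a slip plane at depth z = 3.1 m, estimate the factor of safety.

FS = 0.86

With seepage parallel to the slope and the water table at the surface, the effective normal stress on the slip plane uses the buoyant unit weight γ' = γ_sat − γ_w while the driving shear stress uses γ_sat:
FS = [c' + γ' z cos²β tanφ'] / [γ_sat z sinβ cosβ]
γ' = 21.3 − 9.81 = 11.49 kN/m³
Numerator = 2.2 + 11.49·3.1·cos²26.3°·tan35.4° = 2.2 + 11.49·3.1·0.8037·0.7107 = 22.544 kPa
Denominator = 21.3·3.1·sin26.3°·cos26.3° = 21.3·3.1·0.4431·0.8965 = 26.228 kPa
FS = 22.544 / 26.228 = 0.860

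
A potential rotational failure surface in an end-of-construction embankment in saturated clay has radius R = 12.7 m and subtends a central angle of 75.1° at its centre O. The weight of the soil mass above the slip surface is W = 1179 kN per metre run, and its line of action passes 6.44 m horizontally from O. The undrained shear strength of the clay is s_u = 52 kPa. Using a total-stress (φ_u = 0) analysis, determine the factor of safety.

Taking moments about the centre O, the resisting moment is provided by the undrained shear strength acting along the arc:
Arc length L_a = R·θ = 12.7·(75.1°·π/180) = 12.7·1.3107 = 16.65 m
M_R = s_u·L_a·R = 52·16.65·12.7 = 10993.3 kN·m/m
M_D = W·d = 1179·6.44 = 7592.8 kN·m/m
FS = M_R / M_D = 10993.3 / 7592.8 = 1.448

FS = 1.45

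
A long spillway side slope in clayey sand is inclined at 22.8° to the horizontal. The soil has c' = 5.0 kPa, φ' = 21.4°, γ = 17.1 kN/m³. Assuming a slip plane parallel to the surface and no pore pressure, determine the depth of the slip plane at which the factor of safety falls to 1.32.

z = 2.11 m

Setting FS = 1.32 in FS = [c' + γz cos²β tanφ'] / [γz sinβ cosβ] and solving for z:
z = c' / [γ cosβ (FS·sinβ − cosβ·tanφ')]
  = 5.0 / [17.1·cos22.8°·(1.32·sin22.8° − cos22.8°·tan21.4°)]
  = 5.0 / [17.1·0.9219·(1.32·0.3875 − 0.9219·0.3919)]
  = 5.0 / 2.3685 = 2.111 m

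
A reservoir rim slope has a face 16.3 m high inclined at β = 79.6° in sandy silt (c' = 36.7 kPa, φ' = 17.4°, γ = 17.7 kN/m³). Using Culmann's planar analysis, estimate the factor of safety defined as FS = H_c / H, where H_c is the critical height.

H_c = (4c'/γ) · sinβ cosφ' / [1 − cos(β − φ')]
    = (4·36.7/17.7) · sin79.6°·cos17.4° / [1 − cos62.2°]
    = 8.294 · 0.9386 / 0.5336 = 14.59 m
FS = H_c / H = 14.59 / 16.3 = 0.895

FS = 0.89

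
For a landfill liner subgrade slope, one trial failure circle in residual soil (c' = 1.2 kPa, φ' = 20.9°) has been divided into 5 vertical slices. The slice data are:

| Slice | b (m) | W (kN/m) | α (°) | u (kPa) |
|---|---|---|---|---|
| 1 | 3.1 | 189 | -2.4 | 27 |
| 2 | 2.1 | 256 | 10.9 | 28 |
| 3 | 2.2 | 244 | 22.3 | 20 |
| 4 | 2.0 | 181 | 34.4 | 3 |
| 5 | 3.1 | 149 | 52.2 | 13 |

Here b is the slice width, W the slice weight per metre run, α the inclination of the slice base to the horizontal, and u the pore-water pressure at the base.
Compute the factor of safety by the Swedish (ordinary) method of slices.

Ordinary method of slices: FS = Σ[c'·Δl_i + (W_i cosα_i − u_i·Δl_i)·tanφ'] / Σ W_i sinα_i, with Δl_i = b_i / cosα_i.
Slice 1: Δl = 3.1/cos(-2.4°) = 3.103 m; N'_1 = 189·cos(-2.4°) − 27·3.103 = 105.1; c'Δl = 3.72; W sinα = -7.9
Slice 2: Δl = 2.1/cos10.9° = 2.139 m; N'_2 = 256·cos10.9° − 28·2.139 = 191.5; c'Δl = 2.57; W sinα = 48.4
Slice 3: Δl = 2.2/cos22.3° = 2.378 m; N'_3 = 244·cos22.3° − 20·2.378 = 178.2; c'Δl = 2.85; W sinα = 92.6
Slice 4: Δl = 2.0/cos34.4° = 2.424 m; N'_4 = 181·cos34.4° − 3·2.424 = 142.1; c'Δl = 2.91; W sinα = 102.3
Slice 5: Δl = 3.1/cos52.2° = 5.058 m; N'_5 = 149·cos52.2° − 13·5.058 = 25.6; c'Δl = 6.07; W sinα = 117.7
Σc'Δl = 18.1 kN/m; ΣN' = 642.4 kN/m; ΣW sinα = 353.1 kN/m
Resisting = 18.1 + 642.4·tan20.9° = 18.1 + 245.3 = 263.4 kN/m
FS = 263.4 / 353.1 = 0.746

FS = 0.75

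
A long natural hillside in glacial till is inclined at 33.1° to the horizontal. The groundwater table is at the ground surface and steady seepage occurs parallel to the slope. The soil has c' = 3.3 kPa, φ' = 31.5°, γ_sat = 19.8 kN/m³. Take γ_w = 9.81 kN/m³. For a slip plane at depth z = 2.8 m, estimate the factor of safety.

FS = 0.60

With seepage parallel to the slope and the water table at the surface, the effective normal stress on the slip plane uses the buoyant unit weight γ' = γ_sat − γ_w while the driving shear stress uses γ_sat:
FS = [c' + γ' z cos²β tanφ'] / [γ_sat z sinβ cosβ]
γ' = 19.8 − 9.81 = 9.99 kN/m³
Numerator = 3.3 + 9.99·2.8·cos²33.1°·tan31.5° = 3.3 + 9.99·2.8·0.7018·0.6128 = 15.329 kPa
Denominator = 19.8·2.8·sin33.1°·cos33.1° = 19.8·2.8·0.5461·0.8377 = 25.363 kPa
FS = 15.329 / 25.363 = 0.604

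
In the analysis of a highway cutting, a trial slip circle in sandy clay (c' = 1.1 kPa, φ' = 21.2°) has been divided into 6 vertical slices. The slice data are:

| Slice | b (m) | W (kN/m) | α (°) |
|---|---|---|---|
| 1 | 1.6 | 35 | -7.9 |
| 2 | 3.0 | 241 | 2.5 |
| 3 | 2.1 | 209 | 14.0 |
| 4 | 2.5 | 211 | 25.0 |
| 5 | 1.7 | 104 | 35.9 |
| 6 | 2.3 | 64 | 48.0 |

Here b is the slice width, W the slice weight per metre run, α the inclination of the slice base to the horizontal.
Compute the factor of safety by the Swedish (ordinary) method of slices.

Ordinary method of slices: FS = Σ[c'·Δl_i + (W_i cosα_i)·tanφ'] / Σ W_i sinα_i, with Δl_i = b_i / cosα_i.
Slice 1: Δl = 1.6/cos(-7.9°) = 1.615 m; N'_1 = 35·cos(-7.9°) = 34.7; c'Δl = 1.78; W sinα = -4.8
Slice 2: Δl = 3.0/cos2.5° = 3.003 m; N'_2 = 241·cos2.5° = 240.8; c'Δl = 3.30; W sinα = 10.5
Slice 3: Δl = 2.1/cos14.0° = 2.164 m; N'_3 = 209·cos14.0° = 202.8; c'Δl = 2.38; W sinα = 50.6
Slice 4: Δl = 2.5/cos25.0° = 2.758 m; N'_4 = 211·cos25.0° = 191.2; c'Δl = 3.03; W sinα = 89.2
Slice 5: Δl = 1.7/cos35.9° = 2.099 m; N'_5 = 104·cos35.9° = 84.2; c'Δl = 2.31; W sinα = 61.0
Slice 6: Δl = 2.3/cos48.0° = 3.437 m; N'_6 = 64·cos48.0° = 42.8; c'Δl = 3.78; W sinα = 47.6
Σc'Δl = 16.6 kN/m; ΣN' = 796.5 kN/m; ΣW sinα = 254.0 kN/m
Resisting = 16.6 + 796.5·tan21.2° = 16.6 + 309.0 = 325.5 kN/m
FS = 325.5 / 254.0 = 1.282

FS = 1.28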